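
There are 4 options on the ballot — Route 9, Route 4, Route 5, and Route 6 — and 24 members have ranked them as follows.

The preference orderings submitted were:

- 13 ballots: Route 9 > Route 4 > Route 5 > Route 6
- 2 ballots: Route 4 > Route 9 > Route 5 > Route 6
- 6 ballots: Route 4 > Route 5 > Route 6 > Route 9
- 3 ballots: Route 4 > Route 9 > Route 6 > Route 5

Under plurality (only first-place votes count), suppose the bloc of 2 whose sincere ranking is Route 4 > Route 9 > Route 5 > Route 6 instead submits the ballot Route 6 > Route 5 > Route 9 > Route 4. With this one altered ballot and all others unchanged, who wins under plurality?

Route 9

First-place totals with the altered ballot: Route 9 13, Route 4 9, Route 5 0, Route 6 2.
The winner is unchanged: still Route 9.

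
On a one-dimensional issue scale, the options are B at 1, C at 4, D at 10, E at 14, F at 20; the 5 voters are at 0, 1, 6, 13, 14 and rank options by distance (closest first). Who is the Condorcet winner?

C

With single-peaked preferences on a line, the Condorcet winner is the candidate closest to the median voter.
The median voter (position 6) is closest to C at 4.
Check: C vs B — voters closer to C: 3 of 5.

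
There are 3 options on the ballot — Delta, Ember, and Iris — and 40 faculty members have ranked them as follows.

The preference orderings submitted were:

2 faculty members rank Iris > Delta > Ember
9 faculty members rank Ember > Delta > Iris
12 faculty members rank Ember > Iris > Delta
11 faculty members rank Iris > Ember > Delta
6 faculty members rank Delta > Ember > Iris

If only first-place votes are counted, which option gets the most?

First-place vote totals:
  Delta: 6
  Ember: 21
  Iris: 13
Ember has the most first-place votes.

Ember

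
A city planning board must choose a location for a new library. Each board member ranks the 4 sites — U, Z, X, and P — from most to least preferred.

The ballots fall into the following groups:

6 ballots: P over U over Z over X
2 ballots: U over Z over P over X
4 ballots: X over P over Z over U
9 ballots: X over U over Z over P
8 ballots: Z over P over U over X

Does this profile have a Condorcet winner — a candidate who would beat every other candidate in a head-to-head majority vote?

Head-to-head results (29 voters total):
U vs Z: U wins 17–12.
U vs X: U wins 16–13.
U vs P: P wins 18–11.
Z vs X: Z wins 16–13.
Z vs P: Z wins 19–10.
X vs P: P wins 16–13.
No candidate beats all others: U beats Z beats P beats U, a majority cycle.

No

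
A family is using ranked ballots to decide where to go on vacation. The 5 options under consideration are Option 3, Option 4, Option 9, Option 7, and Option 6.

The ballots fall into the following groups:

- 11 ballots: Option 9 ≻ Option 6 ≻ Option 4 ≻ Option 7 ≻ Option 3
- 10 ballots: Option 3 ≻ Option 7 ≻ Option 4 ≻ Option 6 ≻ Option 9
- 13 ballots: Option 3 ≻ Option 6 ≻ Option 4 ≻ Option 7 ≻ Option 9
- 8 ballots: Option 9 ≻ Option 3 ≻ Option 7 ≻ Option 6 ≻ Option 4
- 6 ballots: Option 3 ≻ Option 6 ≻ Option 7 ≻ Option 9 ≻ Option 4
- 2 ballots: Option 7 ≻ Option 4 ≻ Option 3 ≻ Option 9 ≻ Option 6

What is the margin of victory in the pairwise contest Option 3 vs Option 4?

24

Ballots ranking Option 3 above Option 4: 10+13+8+6 = 37.
Ballots ranking Option 4 above Option 3: 11+2 = 13.
Option 3 wins 37–13, a margin of 24.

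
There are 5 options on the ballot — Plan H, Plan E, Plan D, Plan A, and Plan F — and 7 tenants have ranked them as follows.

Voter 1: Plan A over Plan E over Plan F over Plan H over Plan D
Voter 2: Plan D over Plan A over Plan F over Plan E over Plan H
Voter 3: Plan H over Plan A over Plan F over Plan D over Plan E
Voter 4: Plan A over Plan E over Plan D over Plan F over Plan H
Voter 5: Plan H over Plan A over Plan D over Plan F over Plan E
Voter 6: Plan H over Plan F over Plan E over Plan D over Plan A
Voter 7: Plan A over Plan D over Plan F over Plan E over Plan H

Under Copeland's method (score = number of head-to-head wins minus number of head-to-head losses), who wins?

Plan A

Pairwise results:
  Plan H vs Plan E: Plan E wins 4–3.
  Plan H vs Plan D: Plan H wins 4–3.
  Plan H vs Plan A: Plan A wins 4–3.
  Plan H vs Plan F: Plan F wins 4–3.
  Plan E vs Plan D: Plan D wins 4–3.
  Plan E vs Plan A: Plan A wins 6–1.
  Plan E vs Plan F: Plan F wins 5–2.
  Plan D vs Plan A: Plan A wins 5–2.
  Plan D vs Plan F: Plan D wins 4–3.
  Plan A vs Plan F: Plan A wins 6–1.
Copeland scores (wins − losses):
  Plan H: 1 − 3 = -2
  Plan E: 1 − 3 = -2
  Plan D: 2 − 2 = 0
  Plan A: 4 − 0 = 4
  Plan F: 2 − 2 = 0
Plan A has the best Copeland score.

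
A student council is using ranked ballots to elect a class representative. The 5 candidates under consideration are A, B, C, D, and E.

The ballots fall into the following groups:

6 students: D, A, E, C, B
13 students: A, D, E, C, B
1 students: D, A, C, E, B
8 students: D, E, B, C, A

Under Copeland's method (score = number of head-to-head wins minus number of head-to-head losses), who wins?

Pairwise results:
  A vs B: A wins 20–8.
  A vs C: A wins 20–8.
  A vs D: D wins 15–13.
  A vs E: A wins 20–8.
  B vs C: C wins 20–8.
  B vs D: D wins 28–0.
  B vs E: E wins 28–0.
  C vs D: D wins 28–0.
  C vs E: E wins 27–1.
  D vs E: D wins 28–0.
Copeland scores (wins − losses):
  A: 3 − 1 = 2
  B: 0 − 4 = -4
  C: 1 − 3 = -2
  D: 4 − 0 = 4
  E: 2 − 2 = 0
D has the best Copeland score.

D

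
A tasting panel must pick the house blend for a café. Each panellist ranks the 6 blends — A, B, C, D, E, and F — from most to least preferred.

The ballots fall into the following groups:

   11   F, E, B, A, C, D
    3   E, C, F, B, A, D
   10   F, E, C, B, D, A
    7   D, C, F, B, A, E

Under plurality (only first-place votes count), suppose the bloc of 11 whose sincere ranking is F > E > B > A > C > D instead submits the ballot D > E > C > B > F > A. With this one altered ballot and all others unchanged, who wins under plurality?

D

First-place totals with the altered ballot: A 0, B 0, C 0, D 18, E 3, F 10.
The switch changes the winner from F to D.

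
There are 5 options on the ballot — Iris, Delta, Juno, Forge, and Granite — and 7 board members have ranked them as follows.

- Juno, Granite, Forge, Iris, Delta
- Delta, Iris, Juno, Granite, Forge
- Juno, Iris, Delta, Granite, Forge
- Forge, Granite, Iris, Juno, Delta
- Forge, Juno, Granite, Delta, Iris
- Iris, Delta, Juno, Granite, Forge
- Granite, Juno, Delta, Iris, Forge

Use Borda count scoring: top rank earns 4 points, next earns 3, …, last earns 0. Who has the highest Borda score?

Juno

Borda scores:
  Iris: 1 + 3 + 3 + 2 + 0 + 4 + 1 = 14
  Delta: 0 + 4 + 2 + 0 + 1 + 3 + 2 = 12
  Juno: 4 + 2 + 4 + 1 + 3 + 2 + 3 = 19
  Forge: 2 + 0 + 0 + 4 + 4 + 0 + 0 = 10
  Granite: 3 + 1 + 1 + 3 + 2 + 1 + 4 = 15
Juno has the highest total.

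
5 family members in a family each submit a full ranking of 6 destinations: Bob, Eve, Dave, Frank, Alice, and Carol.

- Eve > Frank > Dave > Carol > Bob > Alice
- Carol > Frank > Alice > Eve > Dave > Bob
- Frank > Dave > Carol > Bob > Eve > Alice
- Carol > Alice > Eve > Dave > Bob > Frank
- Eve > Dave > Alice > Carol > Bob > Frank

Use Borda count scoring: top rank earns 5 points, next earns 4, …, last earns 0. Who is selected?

Carol

Borda scores:
  Bob: 1 + 0 + 2 + 1 + 1 = 5
  Eve: 5 + 2 + 1 + 3 + 5 = 16
  Dave: 3 + 1 + 4 + 2 + 4 = 14
  Frank: 4 + 4 + 5 + 0 + 0 = 13
  Alice: 0 + 3 + 0 + 4 + 3 = 10
  Carol: 2 + 5 + 3 + 5 + 2 = 17
Carol has the highest total.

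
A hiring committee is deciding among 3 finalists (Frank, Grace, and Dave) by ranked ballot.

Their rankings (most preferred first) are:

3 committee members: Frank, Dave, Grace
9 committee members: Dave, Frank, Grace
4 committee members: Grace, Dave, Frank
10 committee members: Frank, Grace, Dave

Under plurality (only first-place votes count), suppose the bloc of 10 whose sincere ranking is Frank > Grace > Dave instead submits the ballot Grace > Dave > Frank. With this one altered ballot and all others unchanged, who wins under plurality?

First-place totals with the altered ballot: Frank 3, Grace 14, Dave 9.
The switch changes the winner from Frank to Grace.

Grace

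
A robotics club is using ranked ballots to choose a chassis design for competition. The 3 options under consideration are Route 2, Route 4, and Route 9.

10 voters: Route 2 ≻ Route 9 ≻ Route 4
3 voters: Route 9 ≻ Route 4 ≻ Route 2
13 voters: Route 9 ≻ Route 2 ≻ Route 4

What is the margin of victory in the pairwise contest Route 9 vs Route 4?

Ballots ranking Route 9 above Route 4: 10+3+13 = 26.
Ballots ranking Route 4 above Route 9: 0.
Route 9 wins 26–0, a margin of 26.

26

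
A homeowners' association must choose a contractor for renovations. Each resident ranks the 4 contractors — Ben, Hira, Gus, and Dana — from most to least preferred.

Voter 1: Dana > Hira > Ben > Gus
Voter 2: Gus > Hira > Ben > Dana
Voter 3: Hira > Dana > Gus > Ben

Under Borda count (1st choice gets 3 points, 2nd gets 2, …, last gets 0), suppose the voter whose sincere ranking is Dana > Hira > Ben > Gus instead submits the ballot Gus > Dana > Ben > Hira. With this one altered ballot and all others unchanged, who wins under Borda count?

Borda totals with the altered ballot: Ben 2, Hira 5, Gus 7, Dana 4.
The switch changes the winner from Hira to Gus.

Gus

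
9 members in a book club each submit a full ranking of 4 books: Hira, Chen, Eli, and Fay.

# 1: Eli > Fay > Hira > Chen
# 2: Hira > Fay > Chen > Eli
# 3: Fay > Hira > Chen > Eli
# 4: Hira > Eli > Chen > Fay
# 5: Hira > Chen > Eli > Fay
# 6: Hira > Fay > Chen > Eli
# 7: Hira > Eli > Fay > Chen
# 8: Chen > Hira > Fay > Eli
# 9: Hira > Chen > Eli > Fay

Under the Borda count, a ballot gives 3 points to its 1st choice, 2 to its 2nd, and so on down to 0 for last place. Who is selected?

Borda scores:
  Hira: 1 + 3 + 2 + 3 + 3 + 3 + 3 + 2 + 3 = 23
  Chen: 0 + 1 + 1 + 1 + 2 + 1 + 0 + 3 + 2 = 11
  Eli: 3 + 0 + 0 + 2 + 1 + 0 + 2 + 0 + 1 = 9
  Fay: 2 + 2 + 3 + 0 + 0 + 2 + 1 + 1 + 0 = 11
Hira has the highest total.

Hira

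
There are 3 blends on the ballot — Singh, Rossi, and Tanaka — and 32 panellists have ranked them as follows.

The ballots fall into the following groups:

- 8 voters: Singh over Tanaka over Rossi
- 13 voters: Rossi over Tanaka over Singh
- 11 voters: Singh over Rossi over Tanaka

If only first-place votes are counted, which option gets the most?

First-place vote totals:
  Singh: 19
  Rossi: 13
  Tanaka: 0
Singh has the most first-place votes.

Singh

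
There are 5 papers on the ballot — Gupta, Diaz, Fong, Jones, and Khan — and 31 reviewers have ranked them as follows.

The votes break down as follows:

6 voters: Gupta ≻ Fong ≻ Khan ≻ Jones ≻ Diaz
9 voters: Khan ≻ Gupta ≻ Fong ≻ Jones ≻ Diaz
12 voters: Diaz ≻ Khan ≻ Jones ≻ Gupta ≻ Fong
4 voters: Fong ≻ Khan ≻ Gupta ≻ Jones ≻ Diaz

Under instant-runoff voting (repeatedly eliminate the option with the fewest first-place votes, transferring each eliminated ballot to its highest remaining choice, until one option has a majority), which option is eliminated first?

Round 1: Diaz 12, Khan 9, Gupta 6, Fong 4, Jones 0. Jones has the fewest and is eliminated.
Round 2: Diaz 12, Khan 9, Gupta 6, Fong 4. Fong has the fewest and is eliminated.
Round 3: Khan 13, Diaz 12, Gupta 6. Gupta has the fewest and is eliminated.
Round 4: Khan 19, Diaz 12. Khan has a majority.

Jones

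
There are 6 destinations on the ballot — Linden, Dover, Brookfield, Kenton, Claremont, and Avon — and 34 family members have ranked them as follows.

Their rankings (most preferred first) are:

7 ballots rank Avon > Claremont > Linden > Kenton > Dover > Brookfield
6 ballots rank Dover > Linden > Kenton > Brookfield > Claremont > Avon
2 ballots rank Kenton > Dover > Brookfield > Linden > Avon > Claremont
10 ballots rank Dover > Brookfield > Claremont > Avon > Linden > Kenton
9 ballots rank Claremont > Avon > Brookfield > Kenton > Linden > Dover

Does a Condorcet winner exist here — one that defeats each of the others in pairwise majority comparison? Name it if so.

Head-to-head results (34 voters total):
Linden vs Dover: Dover wins 18–16.
Linden vs Brookfield: Brookfield wins 21–13.
Linden vs Kenton: Linden wins 23–11.
Linden vs Claremont: Claremont wins 26–8.
Linden vs Avon: Avon wins 26–8.
Dover vs Brookfield: Dover wins 25–9.
Dover vs Kenton: Kenton wins 18–16.
Dover vs Claremont: Dover wins 18–16.
Dover vs Avon: Dover wins 18–16.
Brookfield vs Kenton: Brookfield wins 19–15.
Brookfield vs Claremont: Brookfield wins 18–16.
Brookfield vs Avon: Brookfield wins 18–16.
Kenton vs Claremont: Claremont wins 26–8.
Kenton vs Avon: Avon wins 26–8.
Claremont vs Avon: Claremont wins 25–9.
No candidate beats all others: Linden beats Kenton beats Dover beats Linden, a majority cycle.

No Condorcet winner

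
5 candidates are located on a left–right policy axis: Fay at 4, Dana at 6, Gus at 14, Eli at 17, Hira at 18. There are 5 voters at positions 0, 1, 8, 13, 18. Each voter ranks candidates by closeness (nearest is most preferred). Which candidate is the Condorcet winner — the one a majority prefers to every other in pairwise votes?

Dana

With single-peaked preferences on a line, the Condorcet winner is the candidate closest to the median voter.
The median voter (position 8) is closest to Dana at 6.
Check: Dana vs Hira — voters closer to Dana: 3 of 5.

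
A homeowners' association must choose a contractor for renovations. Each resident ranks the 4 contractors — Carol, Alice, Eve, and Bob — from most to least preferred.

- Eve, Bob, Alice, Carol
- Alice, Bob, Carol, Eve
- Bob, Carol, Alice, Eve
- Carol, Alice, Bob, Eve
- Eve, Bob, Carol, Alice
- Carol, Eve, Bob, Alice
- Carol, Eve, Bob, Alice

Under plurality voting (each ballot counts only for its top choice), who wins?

Carol

First-place vote totals:
  Carol: 3
  Alice: 1
  Eve: 2
  Bob: 1
Carol has the most first-place votes.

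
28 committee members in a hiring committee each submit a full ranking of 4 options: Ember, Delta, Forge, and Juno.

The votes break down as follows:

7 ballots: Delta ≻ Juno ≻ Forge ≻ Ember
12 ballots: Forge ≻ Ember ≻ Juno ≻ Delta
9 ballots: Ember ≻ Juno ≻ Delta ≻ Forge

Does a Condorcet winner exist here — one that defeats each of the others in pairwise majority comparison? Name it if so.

Head-to-head results (28 voters total):
Ember vs Delta: Ember wins 21–7.
Ember vs Forge: Forge wins 19–9.
Ember vs Juno: Ember wins 21–7.
Delta vs Forge: Delta wins 16–12.
Delta vs Juno: Juno wins 21–7.
Forge vs Juno: Juno wins 16–12.
No candidate beats all others: Ember beats Delta beats Forge beats Ember, a majority cycle.

There is no Condorcet winner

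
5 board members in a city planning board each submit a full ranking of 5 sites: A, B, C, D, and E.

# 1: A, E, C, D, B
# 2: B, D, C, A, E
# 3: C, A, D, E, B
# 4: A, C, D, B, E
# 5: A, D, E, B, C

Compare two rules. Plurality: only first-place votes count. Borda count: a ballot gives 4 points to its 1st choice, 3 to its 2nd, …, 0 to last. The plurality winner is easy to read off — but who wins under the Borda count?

A

Plurality first-place counts: A 3, B 1, C 1, D 0, E 0 → A.
Borda totals: A 16, B 6, C 11, D 11, E 6 → A.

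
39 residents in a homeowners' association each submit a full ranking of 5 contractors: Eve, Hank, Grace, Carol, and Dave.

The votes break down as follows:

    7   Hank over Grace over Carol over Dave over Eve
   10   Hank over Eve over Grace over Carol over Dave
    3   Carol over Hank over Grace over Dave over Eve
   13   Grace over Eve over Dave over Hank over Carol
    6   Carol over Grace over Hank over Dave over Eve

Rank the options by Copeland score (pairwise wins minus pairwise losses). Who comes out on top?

Hank

Pairwise results:
  Eve vs Hank: Hank wins 26–13.
  Eve vs Grace: Grace wins 29–10.
  Eve vs Carol: Eve wins 23–16.
  Eve vs Dave: Eve wins 23–16.
  Hank vs Grace: Hank wins 20–19.
  Hank vs Carol: Hank wins 30–9.
  Hank vs Dave: Hank wins 26–13.
  Grace vs Carol: Grace wins 30–9.
  Grace vs Dave: Grace wins 39–0.
  Carol vs Dave: Carol wins 26–13.
Copeland scores (wins − losses):
  Eve: 2 − 2 = 0
  Hank: 4 − 0 = 4
  Grace: 3 − 1 = 2
  Carol: 1 − 3 = -2
  Dave: 0 − 4 = -4
Hank has the best Copeland score.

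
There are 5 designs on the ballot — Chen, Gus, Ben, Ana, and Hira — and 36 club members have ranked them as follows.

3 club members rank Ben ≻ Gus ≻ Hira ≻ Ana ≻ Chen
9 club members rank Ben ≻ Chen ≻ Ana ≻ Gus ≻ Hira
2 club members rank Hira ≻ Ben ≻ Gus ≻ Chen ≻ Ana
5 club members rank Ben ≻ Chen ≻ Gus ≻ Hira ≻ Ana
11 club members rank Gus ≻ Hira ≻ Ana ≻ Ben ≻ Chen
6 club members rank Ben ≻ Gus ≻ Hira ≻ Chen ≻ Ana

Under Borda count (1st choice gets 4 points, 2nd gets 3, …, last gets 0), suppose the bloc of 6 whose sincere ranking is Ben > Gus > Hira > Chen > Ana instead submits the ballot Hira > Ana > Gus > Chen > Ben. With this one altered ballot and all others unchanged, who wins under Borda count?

Borda totals with the altered ballot: Chen 50, Gus 88, Ben 85, Ana 61, Hira 76.
The switch changes the winner from Ben to Gus.

Gus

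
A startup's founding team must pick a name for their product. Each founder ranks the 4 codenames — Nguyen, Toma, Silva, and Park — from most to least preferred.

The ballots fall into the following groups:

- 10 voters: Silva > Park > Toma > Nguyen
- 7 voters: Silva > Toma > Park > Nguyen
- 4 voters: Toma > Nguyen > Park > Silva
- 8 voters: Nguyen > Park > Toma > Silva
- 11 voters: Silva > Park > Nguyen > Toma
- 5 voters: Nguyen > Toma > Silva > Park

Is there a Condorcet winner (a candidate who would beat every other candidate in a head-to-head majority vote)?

Head-to-head results (45 voters total):
Nguyen vs Toma: Nguyen wins 24–21.
Nguyen vs Silva: Silva wins 28–17.
Nguyen vs Park: Park wins 28–17.
Toma vs Silva: Silva wins 28–17.
Toma vs Park: Park wins 29–16.
Silva vs Park: Silva wins 33–12.
Silva beats each rival — Nguyen (28–17), Toma (28–17), Park (33–12) — so Silva is the Condorcet winner.

Yes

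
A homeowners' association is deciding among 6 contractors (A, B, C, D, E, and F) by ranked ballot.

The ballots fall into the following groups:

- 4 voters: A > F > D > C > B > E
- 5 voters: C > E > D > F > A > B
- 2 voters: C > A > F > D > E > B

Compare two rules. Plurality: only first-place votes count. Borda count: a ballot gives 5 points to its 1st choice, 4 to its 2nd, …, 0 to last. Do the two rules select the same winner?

Plurality first-place counts: A 4, B 0, C 7, D 0, E 0, F 0 → C.
Borda totals: A 33, B 4, C 43, D 31, E 22, F 32 → C.
The two rules agree on C.

Yes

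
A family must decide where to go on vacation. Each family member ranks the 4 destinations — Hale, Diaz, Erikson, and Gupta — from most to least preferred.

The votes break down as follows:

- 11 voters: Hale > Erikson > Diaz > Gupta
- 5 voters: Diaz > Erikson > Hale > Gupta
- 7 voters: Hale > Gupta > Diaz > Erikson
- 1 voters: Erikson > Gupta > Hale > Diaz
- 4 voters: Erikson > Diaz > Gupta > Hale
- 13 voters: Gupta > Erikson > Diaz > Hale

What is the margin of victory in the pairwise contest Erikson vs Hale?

Ballots ranking Erikson above Hale: 5+1+4+13 = 23.
Ballots ranking Hale above Erikson: 11+7 = 18.
Erikson wins 23–18, a margin of 5.

5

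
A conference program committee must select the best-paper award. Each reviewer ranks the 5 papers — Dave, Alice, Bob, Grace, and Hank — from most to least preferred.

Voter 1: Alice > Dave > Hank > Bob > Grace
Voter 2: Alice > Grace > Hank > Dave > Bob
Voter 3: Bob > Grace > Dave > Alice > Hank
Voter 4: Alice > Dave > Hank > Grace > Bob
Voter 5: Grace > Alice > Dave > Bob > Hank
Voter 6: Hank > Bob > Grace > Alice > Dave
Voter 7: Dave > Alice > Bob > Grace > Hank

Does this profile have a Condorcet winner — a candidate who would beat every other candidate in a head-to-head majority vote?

Head-to-head results (7 voters total):
Dave vs Alice: Alice wins 5–2.
Dave vs Bob: Dave wins 5–2.
Dave vs Grace: Grace wins 4–3.
Dave vs Hank: Dave wins 5–2.
Alice vs Bob: Alice wins 5–2.
Alice vs Grace: Alice wins 4–3.
Alice vs Hank: Alice wins 6–1.
Bob vs Grace: Bob wins 4–3.
Bob vs Hank: Hank wins 4–3.
Grace vs Hank: Grace wins 4–3.
Alice beats each rival — Dave (5–2), Bob (5–2), Grace (4–3), Hank (6–1) — so Alice is the Condorcet winner.

Yes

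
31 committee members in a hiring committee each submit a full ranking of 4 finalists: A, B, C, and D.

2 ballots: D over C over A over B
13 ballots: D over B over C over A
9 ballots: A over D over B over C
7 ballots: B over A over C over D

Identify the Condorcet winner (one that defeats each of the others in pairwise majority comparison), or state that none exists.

None — there is no Condorcet winner

Head-to-head results (31 voters total):
A vs B: B wins 20–11.
A vs C: A wins 16–15.
A vs D: A wins 16–15.
B vs C: B wins 29–2.
B vs D: D wins 24–7.
C vs D: D wins 24–7.
No candidate beats all others: A beats D beats B beats A, a majority cycle.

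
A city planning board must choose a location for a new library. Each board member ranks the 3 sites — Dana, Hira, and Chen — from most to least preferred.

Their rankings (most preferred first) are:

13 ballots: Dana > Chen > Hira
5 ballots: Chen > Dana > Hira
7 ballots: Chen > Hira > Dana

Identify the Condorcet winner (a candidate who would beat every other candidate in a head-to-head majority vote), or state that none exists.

Dana

Head-to-head results (25 voters total):
Dana vs Hira: Dana wins 18–7.
Dana vs Chen: Dana wins 13–12.
Hira vs Chen: Chen wins 25–0.
Dana beats each rival — Hira (18–7), Chen (13–12) — so Dana is the Condorcet winner.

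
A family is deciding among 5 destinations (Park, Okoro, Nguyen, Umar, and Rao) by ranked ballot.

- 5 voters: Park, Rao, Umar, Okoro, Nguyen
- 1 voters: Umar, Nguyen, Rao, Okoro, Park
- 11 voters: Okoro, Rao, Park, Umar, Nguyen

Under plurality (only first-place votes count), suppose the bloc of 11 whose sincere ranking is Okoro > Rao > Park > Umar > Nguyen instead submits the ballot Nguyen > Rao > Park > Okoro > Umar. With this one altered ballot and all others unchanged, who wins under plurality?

First-place totals with the altered ballot: Park 5, Okoro 0, Nguyen 11, Umar 1, Rao 0.
The switch changes the winner from Okoro to Nguyen.

Nguyen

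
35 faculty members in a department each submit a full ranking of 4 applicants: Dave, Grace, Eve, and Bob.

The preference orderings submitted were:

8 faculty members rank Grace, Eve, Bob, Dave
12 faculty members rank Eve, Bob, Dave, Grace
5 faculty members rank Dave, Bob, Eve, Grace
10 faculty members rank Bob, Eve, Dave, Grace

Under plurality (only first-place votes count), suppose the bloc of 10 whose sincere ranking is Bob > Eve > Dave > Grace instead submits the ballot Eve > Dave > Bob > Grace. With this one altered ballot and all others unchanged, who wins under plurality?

First-place totals with the altered ballot: Dave 5, Grace 8, Eve 22, Bob 0.
The winner is unchanged: still Eve.

Eve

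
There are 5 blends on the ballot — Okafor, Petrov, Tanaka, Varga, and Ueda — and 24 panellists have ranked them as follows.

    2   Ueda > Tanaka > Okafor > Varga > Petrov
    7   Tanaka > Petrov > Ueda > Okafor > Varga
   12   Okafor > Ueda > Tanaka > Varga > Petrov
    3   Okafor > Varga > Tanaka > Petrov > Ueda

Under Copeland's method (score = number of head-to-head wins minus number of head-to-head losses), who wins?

Okafor

Pairwise results:
  Okafor vs Petrov: Okafor wins 17–7.
  Okafor vs Tanaka: Okafor wins 15–9.
  Okafor vs Varga: Okafor wins 24–0.
  Okafor vs Ueda: Okafor wins 15–9.
  Petrov vs Tanaka: Tanaka wins 24–0.
  Petrov vs Varga: Varga wins 17–7.
  Petrov vs Ueda: Ueda wins 14–10.
  Tanaka vs Varga: Tanaka wins 21–3.
  Tanaka vs Ueda: Ueda wins 14–10.
  Varga vs Ueda: Ueda wins 21–3.
Copeland scores (wins − losses):
  Okafor: 4 − 0 = 4
  Petrov: 0 − 4 = -4
  Tanaka: 2 − 2 = 0
  Varga: 1 − 3 = -2
  Ueda: 3 − 1 = 2
Okafor has the best Copeland score.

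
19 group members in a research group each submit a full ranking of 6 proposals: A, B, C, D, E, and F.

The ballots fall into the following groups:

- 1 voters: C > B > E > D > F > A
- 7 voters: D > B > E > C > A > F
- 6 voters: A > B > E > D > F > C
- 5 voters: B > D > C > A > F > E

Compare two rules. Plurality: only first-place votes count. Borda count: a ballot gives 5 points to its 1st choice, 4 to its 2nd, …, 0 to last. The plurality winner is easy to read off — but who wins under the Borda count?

B

Plurality first-place counts: A 6, B 5, C 1, D 7, E 0, F 0 → D.
Borda totals: A 47, B 81, C 34, D 69, E 42, F 12 → B.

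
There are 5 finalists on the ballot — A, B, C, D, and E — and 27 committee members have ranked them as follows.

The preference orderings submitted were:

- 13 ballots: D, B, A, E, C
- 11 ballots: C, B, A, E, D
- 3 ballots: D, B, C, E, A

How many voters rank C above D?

Ballots ranking C above D: 11.
Ballots ranking D above C: 13+3 = 16.
So 11 of 27 voters prefer C to D.

11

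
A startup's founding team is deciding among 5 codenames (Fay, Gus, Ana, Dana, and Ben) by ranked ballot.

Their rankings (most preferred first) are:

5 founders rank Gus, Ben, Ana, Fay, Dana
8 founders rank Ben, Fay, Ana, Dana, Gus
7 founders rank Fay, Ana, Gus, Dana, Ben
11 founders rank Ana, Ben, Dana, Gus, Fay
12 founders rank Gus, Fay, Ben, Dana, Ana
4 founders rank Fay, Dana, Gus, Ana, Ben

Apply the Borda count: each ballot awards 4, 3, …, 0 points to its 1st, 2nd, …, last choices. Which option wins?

Fay

Borda scores:
  Fay: 5·1 + 8·3 + 7·4 + 11·0 + 12·3 + 4·4 = 109
  Gus: 5·4 + 8·0 + 7·2 + 11·1 + 12·4 + 4·2 = 101
  Ana: 5·2 + 8·2 + 7·3 + 11·4 + 12·0 + 4·1 = 95
  Dana: 5·0 + 8·1 + 7·1 + 11·2 + 12·1 + 4·3 = 61
  Ben: 5·3 + 8·4 + 7·0 + 11·3 + 12·2 + 4·0 = 104
Fay has the highest total.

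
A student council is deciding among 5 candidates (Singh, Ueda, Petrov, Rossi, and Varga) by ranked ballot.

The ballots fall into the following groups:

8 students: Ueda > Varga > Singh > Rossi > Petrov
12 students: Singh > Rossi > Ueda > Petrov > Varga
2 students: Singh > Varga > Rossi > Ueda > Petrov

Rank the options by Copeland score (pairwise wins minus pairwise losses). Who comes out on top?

Singh

Pairwise results:
  Singh vs Ueda: Singh wins 14–8.
  Singh vs Petrov: Singh wins 22–0.
  Singh vs Rossi: Singh wins 22–0.
  Singh vs Varga: Singh wins 14–8.
  Ueda vs Petrov: Ueda wins 22–0.
  Ueda vs Rossi: Rossi wins 14–8.
  Ueda vs Varga: Ueda wins 20–2.
  Petrov vs Rossi: Rossi wins 22–0.
  Petrov vs Varga: Petrov wins 12–10.
  Rossi vs Varga: Rossi wins 12–10.
Copeland scores (wins − losses):
  Singh: 4 − 0 = 4
  Ueda: 2 − 2 = 0
  Petrov: 1 − 3 = -2
  Rossi: 3 − 1 = 2
  Varga: 0 − 4 = -4
Singh has the best Copeland score.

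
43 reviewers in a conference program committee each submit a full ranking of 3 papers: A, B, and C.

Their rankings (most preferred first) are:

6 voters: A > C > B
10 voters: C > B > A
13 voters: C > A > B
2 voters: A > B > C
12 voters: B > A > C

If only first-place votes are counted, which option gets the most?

C

First-place vote totals:
  A: 8
  B: 12
  C: 23
C has the most first-place votes.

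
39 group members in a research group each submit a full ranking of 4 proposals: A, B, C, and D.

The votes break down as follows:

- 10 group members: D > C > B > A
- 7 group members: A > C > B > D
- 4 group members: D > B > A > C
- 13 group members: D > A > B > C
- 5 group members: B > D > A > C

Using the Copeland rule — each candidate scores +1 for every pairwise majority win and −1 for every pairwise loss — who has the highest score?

D

Pairwise results:
  A vs B: A wins 20–19.
  A vs C: A wins 29–10.
  A vs D: D wins 32–7.
  B vs C: B wins 22–17.
  B vs D: D wins 27–12.
  C vs D: D wins 32–7.
Copeland scores (wins − losses):
  A: 2 − 1 = 1
  B: 1 − 2 = -1
  C: 0 − 3 = -3
  D: 3 − 0 = 3
D has the best Copeland score.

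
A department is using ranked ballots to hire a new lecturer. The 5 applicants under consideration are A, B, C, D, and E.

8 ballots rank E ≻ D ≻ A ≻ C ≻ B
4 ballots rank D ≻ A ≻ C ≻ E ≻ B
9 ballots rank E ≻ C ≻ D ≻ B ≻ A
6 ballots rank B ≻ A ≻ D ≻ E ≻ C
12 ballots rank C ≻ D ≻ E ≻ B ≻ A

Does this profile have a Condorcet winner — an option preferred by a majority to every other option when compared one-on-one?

Head-to-head results (39 voters total):
A vs B: B wins 27–12.
A vs C: C wins 21–18.
A vs D: D wins 33–6.
A vs E: E wins 29–10.
B vs C: C wins 33–6.
B vs D: D wins 33–6.
B vs E: E wins 33–6.
C vs D: C wins 21–18.
C vs E: E wins 23–16.
D vs E: D wins 22–17.
No candidate beats all others: C beats D beats E beats C, a majority cycle.

No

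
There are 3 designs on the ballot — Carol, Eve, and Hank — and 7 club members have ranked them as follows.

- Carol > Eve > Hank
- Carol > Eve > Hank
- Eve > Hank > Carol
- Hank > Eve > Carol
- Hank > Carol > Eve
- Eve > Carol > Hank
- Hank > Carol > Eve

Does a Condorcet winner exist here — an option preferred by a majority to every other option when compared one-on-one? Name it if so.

None — there is no Condorcet winner

Head-to-head results (7 voters total):
Carol vs Eve: Carol wins 4–3.
Carol vs Hank: Hank wins 4–3.
Eve vs Hank: Eve wins 4–3.
No candidate beats all others: Carol beats Eve beats Hank beats Carol, a majority cycle.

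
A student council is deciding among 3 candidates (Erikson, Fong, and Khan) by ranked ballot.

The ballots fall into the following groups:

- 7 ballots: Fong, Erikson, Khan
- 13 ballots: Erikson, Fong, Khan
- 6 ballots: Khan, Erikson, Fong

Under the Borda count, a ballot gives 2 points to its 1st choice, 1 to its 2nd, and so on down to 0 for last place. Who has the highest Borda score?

Borda scores:
  Erikson: 7·1 + 13·2 + 6·1 = 39
  Fong: 7·2 + 13·1 + 6·0 = 27
  Khan: 7·0 + 13·0 + 6·2 = 12
Erikson has the highest total.

Erikson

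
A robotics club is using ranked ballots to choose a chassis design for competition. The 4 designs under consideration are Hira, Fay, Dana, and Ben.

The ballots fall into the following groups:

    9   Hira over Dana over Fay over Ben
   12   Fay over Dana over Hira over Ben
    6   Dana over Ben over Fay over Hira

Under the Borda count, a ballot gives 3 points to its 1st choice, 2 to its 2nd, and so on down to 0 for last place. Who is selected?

Borda scores:
  Hira: 9·3 + 12·1 + 6·0 = 39
  Fay: 9·1 + 12·3 + 6·1 = 51
  Dana: 9·2 + 12·2 + 6·3 = 60
  Ben: 9·0 + 12·0 + 6·2 = 12
Dana has the highest total.

Dana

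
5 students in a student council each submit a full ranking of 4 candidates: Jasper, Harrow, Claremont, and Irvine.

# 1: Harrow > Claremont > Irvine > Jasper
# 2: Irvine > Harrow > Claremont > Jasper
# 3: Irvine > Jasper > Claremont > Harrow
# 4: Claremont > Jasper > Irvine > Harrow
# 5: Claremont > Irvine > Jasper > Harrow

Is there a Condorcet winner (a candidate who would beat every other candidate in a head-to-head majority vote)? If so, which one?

Claremont

Head-to-head results (5 voters total):
Jasper vs Harrow: Jasper wins 3–2.
Jasper vs Claremont: Claremont wins 4–1.
Jasper vs Irvine: Irvine wins 4–1.
Harrow vs Claremont: Claremont wins 3–2.
Harrow vs Irvine: Irvine wins 4–1.
Claremont vs Irvine: Claremont wins 3–2.
Claremont beats each rival — Jasper (4–1), Harrow (3–2), Irvine (3–2) — so Claremont is the Condorcet winner.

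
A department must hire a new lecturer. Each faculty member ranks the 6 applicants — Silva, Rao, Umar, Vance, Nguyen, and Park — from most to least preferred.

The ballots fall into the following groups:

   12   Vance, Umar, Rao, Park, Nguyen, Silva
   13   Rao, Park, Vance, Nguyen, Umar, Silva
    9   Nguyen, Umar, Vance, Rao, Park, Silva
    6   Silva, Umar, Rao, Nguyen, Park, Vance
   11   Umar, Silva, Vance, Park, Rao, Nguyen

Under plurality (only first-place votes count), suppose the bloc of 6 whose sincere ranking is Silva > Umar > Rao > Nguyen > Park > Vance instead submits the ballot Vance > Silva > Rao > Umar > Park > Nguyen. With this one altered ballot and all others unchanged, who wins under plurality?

Vance

First-place totals with the altered ballot: Silva 0, Rao 13, Umar 11, Vance 18, Nguyen 9, Park 0.
The switch changes the winner from Rao to Vance.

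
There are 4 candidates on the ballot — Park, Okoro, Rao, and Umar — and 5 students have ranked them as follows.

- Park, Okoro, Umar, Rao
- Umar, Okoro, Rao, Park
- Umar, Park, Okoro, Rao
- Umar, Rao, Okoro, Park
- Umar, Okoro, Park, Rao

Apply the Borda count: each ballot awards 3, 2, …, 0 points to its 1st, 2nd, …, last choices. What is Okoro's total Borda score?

Borda scores:
  Park: 3 + 0 + 2 + 0 + 1 = 6
  Okoro: 2 + 2 + 1 + 1 + 2 = 8
  Rao: 0 + 1 + 0 + 2 + 0 = 3
  Umar: 1 + 3 + 3 + 3 + 3 = 13

8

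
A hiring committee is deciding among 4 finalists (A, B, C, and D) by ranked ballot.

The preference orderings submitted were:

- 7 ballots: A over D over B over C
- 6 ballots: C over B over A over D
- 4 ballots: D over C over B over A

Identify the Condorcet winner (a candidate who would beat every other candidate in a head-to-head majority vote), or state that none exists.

Head-to-head results (17 voters total):
A vs B: B wins 10–7.
A vs C: C wins 10–7.
A vs D: A wins 13–4.
B vs C: C wins 10–7.
B vs D: D wins 11–6.
C vs D: D wins 11–6.
No candidate beats all others: A beats D beats B beats A, a majority cycle.

None — there is no Condorcet winner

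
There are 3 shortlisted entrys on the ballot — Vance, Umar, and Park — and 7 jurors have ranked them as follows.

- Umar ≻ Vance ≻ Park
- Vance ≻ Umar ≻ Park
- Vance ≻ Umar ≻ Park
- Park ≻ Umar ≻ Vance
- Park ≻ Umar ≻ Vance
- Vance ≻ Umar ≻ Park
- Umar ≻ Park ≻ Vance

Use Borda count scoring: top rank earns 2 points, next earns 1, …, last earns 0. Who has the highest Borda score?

Umar

Borda scores:
  Vance: 1 + 2 + 2 + 0 + 0 + 2 + 0 = 7
  Umar: 2 + 1 + 1 + 1 + 1 + 1 + 2 = 9
  Park: 0 + 0 + 0 + 2 + 2 + 0 + 1 = 5
Umar has the highest total.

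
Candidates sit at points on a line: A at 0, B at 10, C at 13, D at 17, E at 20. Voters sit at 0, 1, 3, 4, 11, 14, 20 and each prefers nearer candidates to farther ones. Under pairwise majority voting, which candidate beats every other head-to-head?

A

With single-peaked preferences on a line, the Condorcet winner is the candidate closest to the median voter.
The median voter (position 4) is closest to A at 0.
Check: A vs B — voters closer to A: 4 of 7.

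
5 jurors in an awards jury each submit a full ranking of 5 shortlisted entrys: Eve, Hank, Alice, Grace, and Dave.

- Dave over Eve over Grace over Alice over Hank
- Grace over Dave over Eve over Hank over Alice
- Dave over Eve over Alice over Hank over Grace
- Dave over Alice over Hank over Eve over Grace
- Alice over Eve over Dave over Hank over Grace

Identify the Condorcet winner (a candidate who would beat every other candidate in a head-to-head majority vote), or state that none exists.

Dave

Head-to-head results (5 voters total):
Eve vs Hank: Eve wins 4–1.
Eve vs Alice: Eve wins 3–2.
Eve vs Grace: Eve wins 4–1.
Eve vs Dave: Dave wins 4–1.
Hank vs Alice: Alice wins 4–1.
Hank vs Grace: Hank wins 3–2.
Hank vs Dave: Dave wins 5–0.
Alice vs Grace: Alice wins 3–2.
Alice vs Dave: Dave wins 4–1.
Grace vs Dave: Dave wins 4–1.
Dave beats each rival — Eve (4–1), Hank (5–0), Alice (4–1), Grace (4–1) — so Dave is the Condorcet winner.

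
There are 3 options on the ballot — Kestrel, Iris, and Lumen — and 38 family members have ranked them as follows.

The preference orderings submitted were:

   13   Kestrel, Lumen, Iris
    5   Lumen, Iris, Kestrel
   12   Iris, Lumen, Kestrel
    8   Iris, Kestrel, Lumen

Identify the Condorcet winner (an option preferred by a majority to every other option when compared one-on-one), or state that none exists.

Head-to-head results (38 voters total):
Kestrel vs Iris: Iris wins 25–13.
Kestrel vs Lumen: Kestrel wins 21–17.
Iris vs Lumen: Iris wins 20–18.
Iris beats each rival — Kestrel (25–13), Lumen (20–18) — so Iris is the Condorcet winner.

Iris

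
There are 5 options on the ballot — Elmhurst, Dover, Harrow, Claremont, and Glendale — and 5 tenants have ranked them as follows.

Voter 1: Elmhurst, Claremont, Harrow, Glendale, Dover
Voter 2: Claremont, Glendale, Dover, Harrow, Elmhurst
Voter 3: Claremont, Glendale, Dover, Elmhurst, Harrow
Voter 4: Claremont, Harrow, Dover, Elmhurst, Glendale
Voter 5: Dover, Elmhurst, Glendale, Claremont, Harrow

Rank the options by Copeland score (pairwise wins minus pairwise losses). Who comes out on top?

Claremont

Pairwise results:
  Elmhurst vs Dover: Dover wins 4–1.
  Elmhurst vs Harrow: Elmhurst wins 3–2.
  Elmhurst vs Claremont: Claremont wins 3–2.
  Elmhurst vs Glendale: Elmhurst wins 3–2.
  Dover vs Harrow: Dover wins 3–2.
  Dover vs Claremont: Claremont wins 4–1.
  Dover vs Glendale: Glendale wins 3–2.
  Harrow vs Claremont: Claremont wins 5–0.
  Harrow vs Glendale: Glendale wins 3–2.
  Claremont vs Glendale: Claremont wins 4–1.
Copeland scores (wins − losses):
  Elmhurst: 2 − 2 = 0
  Dover: 2 − 2 = 0
  Harrow: 0 − 4 = -4
  Claremont: 4 − 0 = 4
  Glendale: 2 − 2 = 0
Claremont has the best Copeland score.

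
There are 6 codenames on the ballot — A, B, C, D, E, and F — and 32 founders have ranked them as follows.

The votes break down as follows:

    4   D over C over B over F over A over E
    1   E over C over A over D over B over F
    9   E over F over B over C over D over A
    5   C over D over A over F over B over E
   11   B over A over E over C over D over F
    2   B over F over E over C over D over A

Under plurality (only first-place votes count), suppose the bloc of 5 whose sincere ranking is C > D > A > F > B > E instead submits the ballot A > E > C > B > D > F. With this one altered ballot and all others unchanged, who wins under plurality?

B

First-place totals with the altered ballot: A 5, B 13, C 0, D 4, E 10, F 0.
The winner is unchanged: still B.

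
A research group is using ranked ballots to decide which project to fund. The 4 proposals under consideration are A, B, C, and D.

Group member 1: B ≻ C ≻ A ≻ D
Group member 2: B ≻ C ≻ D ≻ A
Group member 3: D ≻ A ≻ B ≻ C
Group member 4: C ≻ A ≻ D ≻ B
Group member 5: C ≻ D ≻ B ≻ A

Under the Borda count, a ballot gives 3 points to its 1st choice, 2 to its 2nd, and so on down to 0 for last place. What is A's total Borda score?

5

Borda scores:
  A: 1 + 0 + 2 + 2 + 0 = 5
  B: 3 + 3 + 1 + 0 + 1 = 8
  C: 2 + 2 + 0 + 3 + 3 = 10
  D: 0 + 1 + 3 + 1 + 2 = 7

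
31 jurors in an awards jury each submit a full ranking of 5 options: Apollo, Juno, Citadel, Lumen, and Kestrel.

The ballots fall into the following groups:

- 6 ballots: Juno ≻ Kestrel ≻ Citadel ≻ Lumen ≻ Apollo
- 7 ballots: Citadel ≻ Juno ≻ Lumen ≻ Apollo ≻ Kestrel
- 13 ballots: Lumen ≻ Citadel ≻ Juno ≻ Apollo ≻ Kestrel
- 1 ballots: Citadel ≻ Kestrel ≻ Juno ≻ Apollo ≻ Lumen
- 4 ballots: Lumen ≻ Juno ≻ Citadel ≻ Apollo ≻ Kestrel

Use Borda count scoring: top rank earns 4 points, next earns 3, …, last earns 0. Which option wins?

Borda scores:
  Apollo: 6·0 + 7·1 + 13·1 + 1 + 4·1 = 25
  Juno: 6·4 + 7·3 + 13·2 + 2 + 4·3 = 85
  Citadel: 6·2 + 7·4 + 13·3 + 4 + 4·2 = 91
  Lumen: 6·1 + 7·2 + 13·4 + 0 + 4·4 = 88
  Kestrel: 6·3 + 7·0 + 13·0 + 3 + 4·0 = 21
Citadel has the highest total.

Citadel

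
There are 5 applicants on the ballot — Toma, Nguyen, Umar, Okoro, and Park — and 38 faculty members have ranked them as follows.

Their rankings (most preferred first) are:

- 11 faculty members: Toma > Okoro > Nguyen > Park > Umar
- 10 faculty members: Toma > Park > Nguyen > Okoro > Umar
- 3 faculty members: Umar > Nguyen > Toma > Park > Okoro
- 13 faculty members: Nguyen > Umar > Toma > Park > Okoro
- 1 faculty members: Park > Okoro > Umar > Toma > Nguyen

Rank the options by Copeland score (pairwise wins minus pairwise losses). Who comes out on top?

Toma

Pairwise results:
  Toma vs Nguyen: Toma wins 22–16.
  Toma vs Umar: Toma wins 21–17.
  Toma vs Okoro: Toma wins 37–1.
  Toma vs Park: Toma wins 37–1.
  Nguyen vs Umar: Nguyen wins 34–4.
  Nguyen vs Okoro: Nguyen wins 26–12.
  Nguyen vs Park: Nguyen wins 27–11.
  Umar vs Okoro: Okoro wins 22–16.
  Umar vs Park: Park wins 22–16.
  Okoro vs Park: Park wins 27–11.
Copeland scores (wins − losses):
  Toma: 4 − 0 = 4
  Nguyen: 3 − 1 = 2
  Umar: 0 − 4 = -4
  Okoro: 1 − 3 = -2
  Park: 2 − 2 = 0
Toma has the best Copeland score.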